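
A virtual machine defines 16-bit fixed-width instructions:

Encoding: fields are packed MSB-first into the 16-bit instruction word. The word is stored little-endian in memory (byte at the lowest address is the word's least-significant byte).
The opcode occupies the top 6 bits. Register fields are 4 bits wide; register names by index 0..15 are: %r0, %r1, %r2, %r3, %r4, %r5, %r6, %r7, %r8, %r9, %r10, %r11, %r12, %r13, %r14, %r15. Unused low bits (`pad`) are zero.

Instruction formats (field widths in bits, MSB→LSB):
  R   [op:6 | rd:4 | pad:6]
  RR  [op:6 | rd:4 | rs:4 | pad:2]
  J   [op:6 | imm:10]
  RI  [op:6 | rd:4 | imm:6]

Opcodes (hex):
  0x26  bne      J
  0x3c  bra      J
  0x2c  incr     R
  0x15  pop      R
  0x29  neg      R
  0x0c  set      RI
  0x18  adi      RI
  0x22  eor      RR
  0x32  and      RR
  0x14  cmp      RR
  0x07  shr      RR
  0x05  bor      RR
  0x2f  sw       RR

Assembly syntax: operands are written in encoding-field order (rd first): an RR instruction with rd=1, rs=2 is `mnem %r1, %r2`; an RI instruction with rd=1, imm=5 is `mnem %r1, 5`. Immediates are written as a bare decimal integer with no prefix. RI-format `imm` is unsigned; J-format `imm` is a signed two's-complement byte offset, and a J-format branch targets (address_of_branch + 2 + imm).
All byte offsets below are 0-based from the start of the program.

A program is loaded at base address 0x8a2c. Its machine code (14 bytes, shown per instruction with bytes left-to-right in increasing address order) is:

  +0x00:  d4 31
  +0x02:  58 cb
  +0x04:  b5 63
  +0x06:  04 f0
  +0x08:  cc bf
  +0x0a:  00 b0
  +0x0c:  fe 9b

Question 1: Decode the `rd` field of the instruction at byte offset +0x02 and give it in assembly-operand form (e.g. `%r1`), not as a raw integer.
@+02  little-endian(58 cb) = 0xcb58
  top 6b → 0x32 → and [RR]
  [9:6] rd=13 = %r13
  [5:2] rs=6 = %r6

%r13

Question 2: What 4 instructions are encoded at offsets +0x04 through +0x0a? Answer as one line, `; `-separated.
[04] b5 63 → 0x63b5
  opcode bits[15:10]=0x18: adi/RI
  rd@[9:6]=0xe ⇒ %r14
  imm@[5:0]=0x35 ⇒ 53
[06] 04 f0 → 0xf004
  opcode bits[15:10]=0x3c: bra/J
  imm@[9:0]=0x4 ⇒ 4
[08] cc bf → 0xbfcc
  opcode bits[15:10]=0x2f: sw/RR
  rd@[9:6]=0xf ⇒ %r15
  rs@[5:2]=0x3 ⇒ %r3
[0a] 00 b0 → 0xb000
  opcode bits[15:10]=0x2c: incr/R
  rd@[9:6]=0x0 ⇒ %r0

adi %r14, 53; bra 4; sw %r15, %r3; incr %r0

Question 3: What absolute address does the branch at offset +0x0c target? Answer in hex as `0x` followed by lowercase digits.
+0x0c: fe 9b ⇒ word 0x9bfe (little)
  opcode bits[15:10]=0x26: bne/J
  imm@[9:0]=0x3fe (s10→-2) ⇒ -2
  target = base 0x8a2c + off 0x0c + 2 + imm -2 = 0x8a38

0x8a38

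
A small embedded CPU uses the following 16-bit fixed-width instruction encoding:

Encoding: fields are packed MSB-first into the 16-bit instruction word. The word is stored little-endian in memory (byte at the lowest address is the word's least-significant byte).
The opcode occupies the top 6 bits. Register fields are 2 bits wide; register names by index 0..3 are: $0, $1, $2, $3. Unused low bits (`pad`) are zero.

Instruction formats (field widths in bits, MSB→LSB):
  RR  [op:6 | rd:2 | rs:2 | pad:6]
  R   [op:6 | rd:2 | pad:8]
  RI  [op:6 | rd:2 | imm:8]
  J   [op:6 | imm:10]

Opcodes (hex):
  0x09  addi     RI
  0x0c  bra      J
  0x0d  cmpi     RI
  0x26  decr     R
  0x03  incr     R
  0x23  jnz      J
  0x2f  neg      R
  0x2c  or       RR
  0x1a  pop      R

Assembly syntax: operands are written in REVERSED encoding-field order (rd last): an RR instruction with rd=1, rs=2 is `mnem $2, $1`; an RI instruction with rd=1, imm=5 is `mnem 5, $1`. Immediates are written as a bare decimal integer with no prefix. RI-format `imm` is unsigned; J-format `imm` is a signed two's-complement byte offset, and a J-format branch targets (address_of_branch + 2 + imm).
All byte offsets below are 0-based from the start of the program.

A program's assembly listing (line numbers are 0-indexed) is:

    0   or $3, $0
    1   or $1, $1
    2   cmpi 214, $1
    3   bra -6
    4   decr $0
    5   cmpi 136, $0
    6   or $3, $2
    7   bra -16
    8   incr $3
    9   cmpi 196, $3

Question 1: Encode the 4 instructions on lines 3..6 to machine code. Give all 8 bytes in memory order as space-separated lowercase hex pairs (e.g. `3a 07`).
L3: bra op=0xc:6|imm=-6:10 ⇒ 0x33fa ⇒ little fa 33
L4: decr op=0x26:6|rd=0:2|pad=0:8 ⇒ 0x9800 ⇒ little 00 98
L5: cmpi op=0xd:6|rd=0:2|imm=136:8 ⇒ 0x3488 ⇒ little 88 34
L6: or op=0x2c:6|rd=2:2|rs=3:2|pad=0:6 ⇒ 0xb2c0 ⇒ little c0 b2

fa 33 00 98 88 34 c0 b2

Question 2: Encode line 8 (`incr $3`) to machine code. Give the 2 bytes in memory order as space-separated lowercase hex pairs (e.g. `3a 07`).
00 0f

line 8 (incr): pack op=0x3:6|rd=3:2|pad=0:8 = 0x0f00; little→ 00 0f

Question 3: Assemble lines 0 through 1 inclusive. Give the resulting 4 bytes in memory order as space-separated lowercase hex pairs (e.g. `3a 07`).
L0: or op=0x2c:6|rd=0:2|rs=3:2|pad=0:6 ⇒ 0xb0c0 ⇒ little c0 b0
L1: or op=0x2c:6|rd=1:2|rs=1:2|pad=0:6 ⇒ 0xb140 ⇒ little 40 b1

c0 b0 40 b1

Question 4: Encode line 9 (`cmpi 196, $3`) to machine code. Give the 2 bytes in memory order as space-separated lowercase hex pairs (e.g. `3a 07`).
L9: cmpi op=0xd:6|rd=3:2|imm=196:8 ⇒ 0x37c4 ⇒ little c4 37

c4 37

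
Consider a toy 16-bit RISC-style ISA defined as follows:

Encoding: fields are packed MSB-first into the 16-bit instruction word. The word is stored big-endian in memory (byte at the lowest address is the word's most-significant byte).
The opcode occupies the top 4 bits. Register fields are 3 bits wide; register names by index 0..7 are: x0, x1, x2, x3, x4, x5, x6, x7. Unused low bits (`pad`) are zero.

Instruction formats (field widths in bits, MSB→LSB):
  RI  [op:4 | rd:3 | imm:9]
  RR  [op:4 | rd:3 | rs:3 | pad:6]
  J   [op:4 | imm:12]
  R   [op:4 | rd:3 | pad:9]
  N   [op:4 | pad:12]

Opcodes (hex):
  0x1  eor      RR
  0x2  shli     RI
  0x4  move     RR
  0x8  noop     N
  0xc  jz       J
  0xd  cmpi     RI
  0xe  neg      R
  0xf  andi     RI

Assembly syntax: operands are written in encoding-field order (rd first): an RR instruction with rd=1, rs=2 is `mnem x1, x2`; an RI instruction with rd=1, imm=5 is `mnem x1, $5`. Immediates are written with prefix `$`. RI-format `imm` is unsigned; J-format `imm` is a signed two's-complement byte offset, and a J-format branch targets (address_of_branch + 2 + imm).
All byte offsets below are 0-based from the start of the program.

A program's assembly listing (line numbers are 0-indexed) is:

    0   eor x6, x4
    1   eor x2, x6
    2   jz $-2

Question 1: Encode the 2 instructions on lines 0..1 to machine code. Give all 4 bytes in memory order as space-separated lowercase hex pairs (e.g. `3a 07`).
1d 00 15 80

line 0 (eor): pack op=0x1:4|rd=6:3|rs=4:3|pad=0:6 = 0x1d00; big→ 1d 00
line 1 (eor): pack op=0x1:4|rd=2:3|rs=6:3|pad=0:6 = 0x1580; big→ 15 80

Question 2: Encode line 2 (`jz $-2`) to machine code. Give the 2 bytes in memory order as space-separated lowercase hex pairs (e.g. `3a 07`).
2. jz fields op=0xc:4|imm=-2:12 → word cffeh → cf fe

cf fe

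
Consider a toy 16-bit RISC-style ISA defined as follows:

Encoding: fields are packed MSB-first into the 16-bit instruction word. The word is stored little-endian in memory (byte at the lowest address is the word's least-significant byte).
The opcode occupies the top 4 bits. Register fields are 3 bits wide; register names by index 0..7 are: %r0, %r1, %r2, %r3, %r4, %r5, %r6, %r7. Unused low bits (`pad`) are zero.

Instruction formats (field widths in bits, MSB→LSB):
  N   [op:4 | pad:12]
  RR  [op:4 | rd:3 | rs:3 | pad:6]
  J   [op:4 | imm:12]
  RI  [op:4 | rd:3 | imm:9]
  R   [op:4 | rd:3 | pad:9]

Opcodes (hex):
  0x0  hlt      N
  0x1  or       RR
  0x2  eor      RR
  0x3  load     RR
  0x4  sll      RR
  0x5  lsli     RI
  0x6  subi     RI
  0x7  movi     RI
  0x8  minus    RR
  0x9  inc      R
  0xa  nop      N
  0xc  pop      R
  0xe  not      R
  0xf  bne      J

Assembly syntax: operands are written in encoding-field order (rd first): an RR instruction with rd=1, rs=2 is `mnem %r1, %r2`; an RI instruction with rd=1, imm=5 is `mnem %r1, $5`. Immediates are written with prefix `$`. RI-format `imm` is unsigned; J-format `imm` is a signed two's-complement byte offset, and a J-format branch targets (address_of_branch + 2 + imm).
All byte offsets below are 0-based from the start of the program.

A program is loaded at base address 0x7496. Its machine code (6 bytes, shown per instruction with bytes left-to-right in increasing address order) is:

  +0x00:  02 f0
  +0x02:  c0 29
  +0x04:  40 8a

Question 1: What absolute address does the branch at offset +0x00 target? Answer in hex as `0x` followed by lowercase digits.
off 0x00: read 02 f0 as little → 0xf002
  opcode bits[15:12]=0xf: bne/J
  imm@[11:0]=0x2 ⇒ $2
  target = base 0x7496 + off 0x00 + 2 + imm 2 = 0x749a

0x749a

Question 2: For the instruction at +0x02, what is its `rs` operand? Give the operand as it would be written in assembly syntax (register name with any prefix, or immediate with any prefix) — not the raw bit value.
%r7

@+02  little-endian(c0 29) = 0x29c0
  opcode bits[15:12]=0x2: eor/RR
  rd@[11:9]=0x4 ⇒ %r4
  rs@[8:6]=0x7 ⇒ %r7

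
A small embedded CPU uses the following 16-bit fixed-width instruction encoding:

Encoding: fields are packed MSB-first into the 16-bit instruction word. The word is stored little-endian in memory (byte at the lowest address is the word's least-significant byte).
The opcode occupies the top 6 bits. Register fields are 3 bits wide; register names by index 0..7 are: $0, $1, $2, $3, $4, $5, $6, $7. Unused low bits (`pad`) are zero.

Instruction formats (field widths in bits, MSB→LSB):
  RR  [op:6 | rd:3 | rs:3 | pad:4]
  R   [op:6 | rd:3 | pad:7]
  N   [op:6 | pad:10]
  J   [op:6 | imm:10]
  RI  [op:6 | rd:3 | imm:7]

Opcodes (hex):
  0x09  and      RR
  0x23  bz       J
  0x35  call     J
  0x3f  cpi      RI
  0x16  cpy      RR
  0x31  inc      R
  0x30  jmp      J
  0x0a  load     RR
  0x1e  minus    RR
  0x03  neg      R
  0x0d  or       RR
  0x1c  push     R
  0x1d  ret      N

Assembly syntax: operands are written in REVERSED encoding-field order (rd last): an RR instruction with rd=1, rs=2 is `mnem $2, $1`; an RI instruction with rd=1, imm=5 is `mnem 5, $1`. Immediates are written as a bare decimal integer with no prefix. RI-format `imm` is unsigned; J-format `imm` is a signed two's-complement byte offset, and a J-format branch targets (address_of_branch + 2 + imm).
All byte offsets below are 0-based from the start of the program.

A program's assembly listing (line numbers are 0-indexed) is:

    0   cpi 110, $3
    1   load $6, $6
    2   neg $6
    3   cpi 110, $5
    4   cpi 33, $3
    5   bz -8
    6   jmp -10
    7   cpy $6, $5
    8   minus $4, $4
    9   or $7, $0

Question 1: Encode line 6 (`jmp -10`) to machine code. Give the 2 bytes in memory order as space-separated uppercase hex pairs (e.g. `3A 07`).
line 6 (jmp): pack op=0x30:6|imm=-10:10 = 0xc3f6; little→ f6 c3

F6 C3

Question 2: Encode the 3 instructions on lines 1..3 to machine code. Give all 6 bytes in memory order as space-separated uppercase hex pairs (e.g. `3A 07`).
line 1 (load): pack op=0xa:6|rd=6:3|rs=6:3|pad=0:4 = 0x2b60; little→ 60 2b
line 2 (neg): pack op=0x3:6|rd=6:3|pad=0:7 = 0x0f00; little→ 00 0f
line 3 (cpi): pack op=0x3f:6|rd=5:3|imm=110:7 = 0xfeee; little→ ee fe

60 2B 00 0F EE FE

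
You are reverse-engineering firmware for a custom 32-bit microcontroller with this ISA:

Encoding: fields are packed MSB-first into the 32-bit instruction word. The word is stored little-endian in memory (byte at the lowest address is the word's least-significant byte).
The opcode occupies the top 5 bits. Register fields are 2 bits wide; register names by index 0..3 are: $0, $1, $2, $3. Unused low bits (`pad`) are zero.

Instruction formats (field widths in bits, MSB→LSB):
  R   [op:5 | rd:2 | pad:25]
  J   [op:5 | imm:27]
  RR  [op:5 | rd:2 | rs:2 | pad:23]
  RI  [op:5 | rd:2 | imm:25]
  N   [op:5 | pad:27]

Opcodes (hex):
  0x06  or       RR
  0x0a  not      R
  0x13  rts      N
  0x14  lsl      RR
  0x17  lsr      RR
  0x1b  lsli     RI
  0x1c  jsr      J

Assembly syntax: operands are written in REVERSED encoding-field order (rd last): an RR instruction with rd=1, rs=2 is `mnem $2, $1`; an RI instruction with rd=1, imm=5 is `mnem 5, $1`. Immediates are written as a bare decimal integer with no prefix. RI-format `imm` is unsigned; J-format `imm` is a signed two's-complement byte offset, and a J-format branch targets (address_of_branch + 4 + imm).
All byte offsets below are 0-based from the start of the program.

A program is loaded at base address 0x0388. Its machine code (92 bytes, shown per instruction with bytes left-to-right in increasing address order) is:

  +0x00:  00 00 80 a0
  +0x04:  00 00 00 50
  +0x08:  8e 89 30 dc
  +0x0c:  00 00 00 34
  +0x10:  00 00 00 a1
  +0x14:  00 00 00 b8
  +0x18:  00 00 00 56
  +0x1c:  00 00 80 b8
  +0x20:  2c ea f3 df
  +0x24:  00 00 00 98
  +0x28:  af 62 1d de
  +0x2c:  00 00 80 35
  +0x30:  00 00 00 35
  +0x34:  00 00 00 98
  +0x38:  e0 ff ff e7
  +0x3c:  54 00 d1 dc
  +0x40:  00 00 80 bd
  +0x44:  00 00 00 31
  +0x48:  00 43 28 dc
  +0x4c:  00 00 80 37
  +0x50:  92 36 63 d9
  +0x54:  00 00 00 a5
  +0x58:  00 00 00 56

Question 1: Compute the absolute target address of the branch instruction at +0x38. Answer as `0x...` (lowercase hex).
+0x38: e0 ff ff e7 ⇒ word 0xe7ffffe0 (little)
  top 5b → 0x1c → jsr [J]
  imm: (w>>0)&0x7ffffff=0x7ffffe0 (s27→-32) → -32
  target = base 0x0388 + off 0x38 + 4 + imm -32 = 0x03a4

0x03a4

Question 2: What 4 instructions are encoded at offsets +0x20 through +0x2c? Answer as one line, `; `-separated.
off 0x20: read 2c ea f3 df as little → 0xdff3ea2c
  opcode bits[31:27]=0x1b: lsli/RI
  [26:25] rd=3 = $3
  [24:0] imm=32762412 = 32762412
off 0x24: read 00 00 00 98 as little → 0x98000000
  opcode bits[31:27]=0x13: rts/N
off 0x28: read af 62 1d de as little → 0xde1d62af
  opcode bits[31:27]=0x1b: lsli/RI
  [26:25] rd=3 = $3
  [24:0] imm=1925807 = 1925807
off 0x2c: read 00 00 80 35 as little → 0x35800000
  opcode bits[31:27]=0x6: or/RR
  [26:25] rd=2 = $2
  [24:23] rs=3 = $3

lsli 32762412, $3; rts; lsli 1925807, $3; or $3, $2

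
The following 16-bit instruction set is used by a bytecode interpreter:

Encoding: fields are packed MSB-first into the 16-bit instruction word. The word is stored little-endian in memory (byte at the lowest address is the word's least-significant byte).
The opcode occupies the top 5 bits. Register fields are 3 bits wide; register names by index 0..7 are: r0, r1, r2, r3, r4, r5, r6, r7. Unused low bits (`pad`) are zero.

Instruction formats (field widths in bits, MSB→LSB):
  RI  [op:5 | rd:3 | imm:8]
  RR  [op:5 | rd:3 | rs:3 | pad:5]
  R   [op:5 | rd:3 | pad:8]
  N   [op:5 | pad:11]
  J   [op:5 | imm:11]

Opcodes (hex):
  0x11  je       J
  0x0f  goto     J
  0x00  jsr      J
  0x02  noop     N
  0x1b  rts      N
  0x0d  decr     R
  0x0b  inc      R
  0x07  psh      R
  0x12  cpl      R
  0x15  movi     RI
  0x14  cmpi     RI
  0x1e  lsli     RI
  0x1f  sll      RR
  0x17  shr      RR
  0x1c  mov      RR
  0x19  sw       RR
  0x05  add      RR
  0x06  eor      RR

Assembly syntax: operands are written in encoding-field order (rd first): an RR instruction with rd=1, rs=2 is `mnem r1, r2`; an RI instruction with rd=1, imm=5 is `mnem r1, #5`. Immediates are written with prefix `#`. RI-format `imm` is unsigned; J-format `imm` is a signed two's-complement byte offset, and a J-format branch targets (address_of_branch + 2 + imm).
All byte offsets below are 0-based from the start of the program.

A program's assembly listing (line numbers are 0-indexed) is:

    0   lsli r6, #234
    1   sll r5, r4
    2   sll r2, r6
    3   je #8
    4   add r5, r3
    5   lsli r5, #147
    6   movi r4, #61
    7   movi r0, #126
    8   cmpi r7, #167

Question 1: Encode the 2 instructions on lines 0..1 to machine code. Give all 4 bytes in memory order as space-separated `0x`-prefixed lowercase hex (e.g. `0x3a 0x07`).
0xea 0xf6 0x80 0xfd

line 0 (lsli): pack op=0x1e:5|rd=6:3|imm=234:8 = 0xf6ea; little→ ea f6
line 1 (sll): pack op=0x1f:5|rd=5:3|rs=4:3|pad=0:5 = 0xfd80; little→ 80 fd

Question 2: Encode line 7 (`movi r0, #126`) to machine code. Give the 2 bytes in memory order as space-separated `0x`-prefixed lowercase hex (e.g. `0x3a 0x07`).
0x7e 0xa8

line 7 (movi): pack op=0x15:5|rd=0:3|imm=126:8 = 0xa87e; little→ 7e a8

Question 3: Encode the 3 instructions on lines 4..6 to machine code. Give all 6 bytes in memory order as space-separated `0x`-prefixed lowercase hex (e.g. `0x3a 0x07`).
0x60 0x2d 0x93 0xf5 0x3d 0xac

4. add fields op=0x5:5|rd=5:3|rs=3:3|pad=0:5 → word 2d60h → 60 2d
5. lsli fields op=0x1e:5|rd=5:3|imm=147:8 → word f593h → 93 f5
6. movi fields op=0x15:5|rd=4:3|imm=61:8 → word ac3dh → 3d ac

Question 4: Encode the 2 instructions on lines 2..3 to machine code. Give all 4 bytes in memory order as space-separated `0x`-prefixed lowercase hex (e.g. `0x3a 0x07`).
2. sll fields op=0x1f:5|rd=2:3|rs=6:3|pad=0:5 → word fac0h → c0 fa
3. je fields op=0x11:5|imm=8:11 → word 8808h → 08 88

0xc0 0xfa 0x08 0x88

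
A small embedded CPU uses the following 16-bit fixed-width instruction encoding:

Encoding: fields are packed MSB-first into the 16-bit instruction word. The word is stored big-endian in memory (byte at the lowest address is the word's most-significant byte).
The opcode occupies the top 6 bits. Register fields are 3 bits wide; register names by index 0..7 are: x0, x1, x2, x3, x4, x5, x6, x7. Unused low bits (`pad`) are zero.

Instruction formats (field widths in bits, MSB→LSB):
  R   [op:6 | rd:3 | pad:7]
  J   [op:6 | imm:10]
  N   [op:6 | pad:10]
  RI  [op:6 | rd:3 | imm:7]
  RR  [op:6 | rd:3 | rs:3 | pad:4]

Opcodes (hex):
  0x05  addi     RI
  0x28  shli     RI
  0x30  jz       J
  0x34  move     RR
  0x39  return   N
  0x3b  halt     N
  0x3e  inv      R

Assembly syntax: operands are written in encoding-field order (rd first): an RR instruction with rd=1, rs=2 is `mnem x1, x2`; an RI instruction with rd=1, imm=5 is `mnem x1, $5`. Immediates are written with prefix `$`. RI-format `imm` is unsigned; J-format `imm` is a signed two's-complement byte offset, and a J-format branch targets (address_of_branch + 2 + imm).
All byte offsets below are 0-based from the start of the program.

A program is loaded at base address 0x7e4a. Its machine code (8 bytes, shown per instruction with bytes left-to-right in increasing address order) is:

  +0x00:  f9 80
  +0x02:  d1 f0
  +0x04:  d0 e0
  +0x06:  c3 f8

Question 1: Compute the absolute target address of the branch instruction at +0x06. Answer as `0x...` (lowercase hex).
+0x06: c3 f8 ⇒ word 0xc3f8 (big)
  op=0xc3f8>>10=0x30 ⇒ jz (J)
  imm@[9:0]=0x3f8 (s10→-8) ⇒ $-8
  target = base 0x7e4a + off 0x06 + 2 + imm -8 = 0x7e4a

0x7e4a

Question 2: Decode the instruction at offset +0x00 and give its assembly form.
inv x3

@+00  big-endian(f9 80) = 0xf980
  top 6b → 0x3e → inv [R]
  rd: (w>>7)&0x7=0x3 → x3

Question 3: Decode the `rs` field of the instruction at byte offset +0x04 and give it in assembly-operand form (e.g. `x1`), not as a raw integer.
off 0x04: read d0 e0 as big → 0xd0e0
  top 6b → 0x34 → move [RR]
  [9:7] rd=1 = x1
  [6:4] rs=6 = x6

x6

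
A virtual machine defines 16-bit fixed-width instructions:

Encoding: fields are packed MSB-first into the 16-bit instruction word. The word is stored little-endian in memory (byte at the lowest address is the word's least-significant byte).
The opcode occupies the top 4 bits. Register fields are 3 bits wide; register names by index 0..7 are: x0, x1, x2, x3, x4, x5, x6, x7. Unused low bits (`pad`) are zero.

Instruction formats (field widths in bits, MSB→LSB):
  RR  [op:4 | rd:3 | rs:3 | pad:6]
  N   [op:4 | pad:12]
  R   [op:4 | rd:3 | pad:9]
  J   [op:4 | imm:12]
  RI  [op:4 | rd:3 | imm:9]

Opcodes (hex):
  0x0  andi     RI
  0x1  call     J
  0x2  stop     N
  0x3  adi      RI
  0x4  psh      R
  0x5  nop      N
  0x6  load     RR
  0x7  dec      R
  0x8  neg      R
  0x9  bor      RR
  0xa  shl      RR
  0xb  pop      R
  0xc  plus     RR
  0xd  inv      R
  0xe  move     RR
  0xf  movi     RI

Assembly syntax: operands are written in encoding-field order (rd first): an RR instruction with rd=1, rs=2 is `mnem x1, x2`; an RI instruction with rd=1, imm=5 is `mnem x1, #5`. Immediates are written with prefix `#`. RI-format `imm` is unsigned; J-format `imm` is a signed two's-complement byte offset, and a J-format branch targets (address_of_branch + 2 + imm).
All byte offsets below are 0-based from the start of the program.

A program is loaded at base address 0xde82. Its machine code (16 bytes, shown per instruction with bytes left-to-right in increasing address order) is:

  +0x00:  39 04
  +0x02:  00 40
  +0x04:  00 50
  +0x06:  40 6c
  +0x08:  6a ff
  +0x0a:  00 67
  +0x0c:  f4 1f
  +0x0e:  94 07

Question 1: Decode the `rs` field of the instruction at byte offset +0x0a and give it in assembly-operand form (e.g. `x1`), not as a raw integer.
[0a] 00 67 → 0x6700
  op=0x6700>>12=0x6 ⇒ load (RR)
  rd@[11:9]=0x3 ⇒ x3
  rs@[8:6]=0x4 ⇒ x4

x4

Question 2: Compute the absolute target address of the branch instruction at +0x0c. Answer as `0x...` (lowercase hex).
@+0c  little-endian(f4 1f) = 0x1ff4
  opcode bits[15:12]=0x1: call/J
  [11:0] imm=4084 (s12→-12) = #-12
  target = base 0xde82 + off 0x0c + 2 + imm -12 = 0xde84

0xde84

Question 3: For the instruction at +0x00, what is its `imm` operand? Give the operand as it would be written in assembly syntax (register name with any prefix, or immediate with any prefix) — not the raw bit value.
off 0x00: read 39 04 as little → 0x0439
  opcode bits[15:12]=0x0: andi/RI
  rd@[11:9]=0x2 ⇒ x2
  imm@[8:0]=0x39 ⇒ #57

#57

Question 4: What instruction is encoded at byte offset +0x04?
nop

[04] 00 50 → 0x5000
  opcode bits[15:12]=0x5: nop/N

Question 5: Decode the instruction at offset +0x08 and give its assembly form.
off 0x08: read 6a ff as little → 0xff6a
  top 4b → 0xf → movi [RI]
  [11:9] rd=7 = x7
  [8:0] imm=362 = #362

movi x7, #362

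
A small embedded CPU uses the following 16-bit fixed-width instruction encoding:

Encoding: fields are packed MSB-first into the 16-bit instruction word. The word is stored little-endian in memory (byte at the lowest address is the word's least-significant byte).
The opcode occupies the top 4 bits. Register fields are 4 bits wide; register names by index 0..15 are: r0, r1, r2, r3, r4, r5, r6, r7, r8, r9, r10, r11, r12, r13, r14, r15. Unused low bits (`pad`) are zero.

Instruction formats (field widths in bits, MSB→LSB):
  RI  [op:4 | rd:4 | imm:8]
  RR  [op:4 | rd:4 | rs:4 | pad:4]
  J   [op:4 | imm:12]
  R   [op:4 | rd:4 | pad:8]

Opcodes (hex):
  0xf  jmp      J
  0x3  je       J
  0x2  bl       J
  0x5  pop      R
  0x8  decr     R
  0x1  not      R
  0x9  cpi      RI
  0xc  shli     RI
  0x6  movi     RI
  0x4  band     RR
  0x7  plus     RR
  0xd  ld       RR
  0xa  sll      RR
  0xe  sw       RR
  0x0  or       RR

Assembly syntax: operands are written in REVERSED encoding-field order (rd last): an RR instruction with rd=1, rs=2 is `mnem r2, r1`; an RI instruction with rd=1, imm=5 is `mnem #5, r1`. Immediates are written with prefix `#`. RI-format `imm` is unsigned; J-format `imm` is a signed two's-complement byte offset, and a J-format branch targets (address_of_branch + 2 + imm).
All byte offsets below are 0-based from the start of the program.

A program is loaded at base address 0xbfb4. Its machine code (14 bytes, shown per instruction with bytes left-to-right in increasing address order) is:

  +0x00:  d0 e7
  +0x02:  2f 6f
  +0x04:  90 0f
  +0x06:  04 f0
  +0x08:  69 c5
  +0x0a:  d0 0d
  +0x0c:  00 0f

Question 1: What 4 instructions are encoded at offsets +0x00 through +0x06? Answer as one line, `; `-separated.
sw r13, r7; movi #47, r15; or r9, r15; jmp #4

[00] d0 e7 → 0xe7d0
  top 4b → 0xe → sw [RR]
  rd: (w>>8)&0xf=0x7 → r7
  rs: (w>>4)&0xf=0xd → r13
[02] 2f 6f → 0x6f2f
  top 4b → 0x6 → movi [RI]
  rd: (w>>8)&0xf=0xf → r15
  imm: (w>>0)&0xff=0x2f → #47
[04] 90 0f → 0x0f90
  top 4b → 0x0 → or [RR]
  rd: (w>>8)&0xf=0xf → r15
  rs: (w>>4)&0xf=0x9 → r9
[06] 04 f0 → 0xf004
  top 4b → 0xf → jmp [J]
  imm: (w>>0)&0xfff=0x4 → #4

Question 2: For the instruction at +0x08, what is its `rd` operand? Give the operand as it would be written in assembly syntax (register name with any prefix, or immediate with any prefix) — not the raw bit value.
@+08  little-endian(69 c5) = 0xc569
  top 4b → 0xc → shli [RI]
  rd@[11:8]=0x5 ⇒ r5
  imm@[7:0]=0x69 ⇒ #105

r5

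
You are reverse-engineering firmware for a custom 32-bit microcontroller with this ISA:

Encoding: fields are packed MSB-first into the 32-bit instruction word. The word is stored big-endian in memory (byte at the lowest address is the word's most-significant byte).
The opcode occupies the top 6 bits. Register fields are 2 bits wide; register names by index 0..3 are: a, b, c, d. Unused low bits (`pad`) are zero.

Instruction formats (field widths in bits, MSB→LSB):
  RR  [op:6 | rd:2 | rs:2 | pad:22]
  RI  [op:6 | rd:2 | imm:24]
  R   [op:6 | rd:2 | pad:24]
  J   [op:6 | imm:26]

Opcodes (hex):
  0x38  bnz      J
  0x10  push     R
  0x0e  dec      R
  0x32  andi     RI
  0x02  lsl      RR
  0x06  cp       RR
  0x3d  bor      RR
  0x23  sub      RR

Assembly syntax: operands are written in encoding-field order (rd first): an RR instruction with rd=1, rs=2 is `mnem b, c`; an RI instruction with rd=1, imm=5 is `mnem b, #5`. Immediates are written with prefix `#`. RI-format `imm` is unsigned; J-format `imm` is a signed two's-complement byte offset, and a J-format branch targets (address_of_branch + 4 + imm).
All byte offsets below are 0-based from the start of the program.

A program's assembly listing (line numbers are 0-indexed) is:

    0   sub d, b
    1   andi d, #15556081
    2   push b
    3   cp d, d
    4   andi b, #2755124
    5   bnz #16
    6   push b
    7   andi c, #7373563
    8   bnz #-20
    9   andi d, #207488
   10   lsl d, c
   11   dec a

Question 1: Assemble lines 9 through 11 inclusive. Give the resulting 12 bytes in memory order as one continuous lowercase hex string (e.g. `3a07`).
cb032a800b80000038000000

line 9 (andi): pack op=0x32:6|rd=3:2|imm=207488:24 = 0xcb032a80; big→ cb 03 2a 80
line 10 (lsl): pack op=0x2:6|rd=3:2|rs=2:2|pad=0:22 = 0x0b800000; big→ 0b 80 00 00
line 11 (dec): pack op=0xe:6|rd=0:2|pad=0:24 = 0x38000000; big→ 38 00 00 00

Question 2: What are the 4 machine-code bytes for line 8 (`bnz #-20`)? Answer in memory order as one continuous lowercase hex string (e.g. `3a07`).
e3ffffec

8. bnz fields op=0x38:6|imm=-20:26 → word e3ffffech → e3 ff ff ec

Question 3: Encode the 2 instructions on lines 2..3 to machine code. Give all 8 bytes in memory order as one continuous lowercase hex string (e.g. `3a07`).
410000001bc00000

L2: push op=0x10:6|rd=1:2|pad=0:24 ⇒ 0x41000000 ⇒ big 41 00 00 00
L3: cp op=0x6:6|rd=3:2|rs=3:2|pad=0:22 ⇒ 0x1bc00000 ⇒ big 1b c0 00 00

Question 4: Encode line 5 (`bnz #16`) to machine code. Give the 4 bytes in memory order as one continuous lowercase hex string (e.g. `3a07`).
e0000010

line 5 (bnz): pack op=0x38:6|imm=16:26 = 0xe0000010; big→ e0 00 00 10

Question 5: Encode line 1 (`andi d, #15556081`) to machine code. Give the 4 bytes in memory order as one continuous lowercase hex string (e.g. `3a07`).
cbed5df1

line 1 (andi): pack op=0x32:6|rd=3:2|imm=15556081:24 = 0xcbed5df1; big→ cb ed 5d f1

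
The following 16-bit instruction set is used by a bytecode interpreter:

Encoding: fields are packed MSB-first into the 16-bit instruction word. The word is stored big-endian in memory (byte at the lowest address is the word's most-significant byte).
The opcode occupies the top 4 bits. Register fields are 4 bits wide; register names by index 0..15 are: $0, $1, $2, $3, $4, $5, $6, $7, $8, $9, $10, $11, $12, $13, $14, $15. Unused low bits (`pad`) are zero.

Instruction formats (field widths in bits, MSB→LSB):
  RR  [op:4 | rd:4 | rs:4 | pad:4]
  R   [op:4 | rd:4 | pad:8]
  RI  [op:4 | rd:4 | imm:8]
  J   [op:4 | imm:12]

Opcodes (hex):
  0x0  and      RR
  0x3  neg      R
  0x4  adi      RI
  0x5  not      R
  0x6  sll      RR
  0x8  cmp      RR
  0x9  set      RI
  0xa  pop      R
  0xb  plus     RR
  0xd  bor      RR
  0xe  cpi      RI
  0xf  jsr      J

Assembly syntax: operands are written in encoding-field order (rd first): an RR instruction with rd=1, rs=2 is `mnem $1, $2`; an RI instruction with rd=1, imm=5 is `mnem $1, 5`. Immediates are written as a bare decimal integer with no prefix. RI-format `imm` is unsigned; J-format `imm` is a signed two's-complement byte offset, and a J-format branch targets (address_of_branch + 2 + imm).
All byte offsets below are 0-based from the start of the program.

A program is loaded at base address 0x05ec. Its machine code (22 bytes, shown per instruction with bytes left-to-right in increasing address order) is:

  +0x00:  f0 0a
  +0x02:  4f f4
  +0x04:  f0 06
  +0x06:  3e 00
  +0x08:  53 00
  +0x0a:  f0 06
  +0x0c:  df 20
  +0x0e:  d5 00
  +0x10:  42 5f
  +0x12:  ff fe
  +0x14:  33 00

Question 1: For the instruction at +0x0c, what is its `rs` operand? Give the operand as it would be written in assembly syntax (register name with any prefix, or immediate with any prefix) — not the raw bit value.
[0c] df 20 → 0xdf20
  opcode bits[15:12]=0xd: bor/RR
  rd: (w>>8)&0xf=0xf → $15
  rs: (w>>4)&0xf=0x2 → $2

$2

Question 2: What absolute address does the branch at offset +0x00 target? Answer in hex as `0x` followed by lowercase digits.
0x05f8

[00] f0 0a → 0xf00a
  top 4b → 0xf → jsr [J]
  imm: (w>>0)&0xfff=0xa → 10
  target = base 0x05ec + off 0x00 + 2 + imm 10 = 0x05f8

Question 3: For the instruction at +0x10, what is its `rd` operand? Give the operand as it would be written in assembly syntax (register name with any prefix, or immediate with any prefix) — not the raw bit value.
$2

+0x10: 42 5f ⇒ word 0x425f (big)
  top 4b → 0x4 → adi [RI]
  rd: (w>>8)&0xf=0x2 → $2
  imm: (w>>0)&0xff=0x5f → 95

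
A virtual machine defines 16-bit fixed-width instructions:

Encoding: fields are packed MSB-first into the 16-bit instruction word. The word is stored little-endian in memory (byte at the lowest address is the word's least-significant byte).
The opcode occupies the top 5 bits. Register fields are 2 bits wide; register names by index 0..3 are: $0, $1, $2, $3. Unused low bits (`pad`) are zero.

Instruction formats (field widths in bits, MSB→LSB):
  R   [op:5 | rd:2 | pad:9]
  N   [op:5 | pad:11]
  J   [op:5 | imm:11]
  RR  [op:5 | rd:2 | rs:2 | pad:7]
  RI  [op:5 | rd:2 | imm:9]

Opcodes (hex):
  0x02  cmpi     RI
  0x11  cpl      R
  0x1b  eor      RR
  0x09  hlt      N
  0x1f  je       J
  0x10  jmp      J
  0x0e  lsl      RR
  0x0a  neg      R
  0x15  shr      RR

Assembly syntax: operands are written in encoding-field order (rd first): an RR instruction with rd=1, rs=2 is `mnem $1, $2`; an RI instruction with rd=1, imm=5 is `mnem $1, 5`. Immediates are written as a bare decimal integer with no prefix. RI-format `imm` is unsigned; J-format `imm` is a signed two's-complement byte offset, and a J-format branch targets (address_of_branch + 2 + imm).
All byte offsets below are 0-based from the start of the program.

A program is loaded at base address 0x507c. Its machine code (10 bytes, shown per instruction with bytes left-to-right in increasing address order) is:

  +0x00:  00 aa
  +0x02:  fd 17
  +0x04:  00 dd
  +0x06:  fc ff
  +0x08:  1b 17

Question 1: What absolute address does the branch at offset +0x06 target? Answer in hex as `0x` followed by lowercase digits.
0x5080

off 0x06: read fc ff as little → 0xfffc
  opcode bits[15:11]=0x1f: je/J
  imm@[10:0]=0x7fc (s11→-4) ⇒ -4
  target = base 0x507c + off 0x06 + 2 + imm -4 = 0x5080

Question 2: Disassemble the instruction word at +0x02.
cmpi $3, 509

off 0x02: read fd 17 as little → 0x17fd
  opcode bits[15:11]=0x2: cmpi/RI
  rd: (w>>9)&0x3=0x3 → $3
  imm: (w>>0)&0x1ff=0x1fd → 509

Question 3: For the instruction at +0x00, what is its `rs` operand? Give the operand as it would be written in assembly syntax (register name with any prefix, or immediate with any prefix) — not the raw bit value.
$0

off 0x00: read 00 aa as little → 0xaa00
  opcode bits[15:11]=0x15: shr/RR
  [10:9] rd=1 = $1
  [8:7] rs=0 = $0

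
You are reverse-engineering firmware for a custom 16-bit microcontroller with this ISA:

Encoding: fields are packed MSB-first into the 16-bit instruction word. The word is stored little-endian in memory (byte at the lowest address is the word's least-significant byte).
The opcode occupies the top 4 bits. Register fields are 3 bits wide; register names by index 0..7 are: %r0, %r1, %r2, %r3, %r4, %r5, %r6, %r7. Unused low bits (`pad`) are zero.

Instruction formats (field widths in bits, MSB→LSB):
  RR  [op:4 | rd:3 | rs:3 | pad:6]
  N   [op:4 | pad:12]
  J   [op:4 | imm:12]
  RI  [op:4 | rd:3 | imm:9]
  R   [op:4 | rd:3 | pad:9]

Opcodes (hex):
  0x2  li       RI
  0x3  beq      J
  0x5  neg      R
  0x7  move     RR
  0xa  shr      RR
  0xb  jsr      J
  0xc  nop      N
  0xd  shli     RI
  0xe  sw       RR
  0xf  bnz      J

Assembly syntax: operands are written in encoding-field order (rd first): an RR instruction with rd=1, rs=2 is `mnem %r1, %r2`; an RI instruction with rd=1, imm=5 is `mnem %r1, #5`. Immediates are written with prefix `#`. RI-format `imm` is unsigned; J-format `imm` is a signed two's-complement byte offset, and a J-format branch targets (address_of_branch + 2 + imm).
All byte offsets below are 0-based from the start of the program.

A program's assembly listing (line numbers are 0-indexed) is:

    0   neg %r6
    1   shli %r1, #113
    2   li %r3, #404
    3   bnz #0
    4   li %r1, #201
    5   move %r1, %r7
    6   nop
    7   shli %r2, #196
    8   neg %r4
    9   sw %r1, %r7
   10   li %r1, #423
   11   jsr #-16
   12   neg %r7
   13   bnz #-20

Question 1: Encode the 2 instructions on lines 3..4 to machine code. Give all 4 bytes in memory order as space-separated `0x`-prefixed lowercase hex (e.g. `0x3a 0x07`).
0x00 0xf0 0xc9 0x22

line 3 (bnz): pack op=0xf:4|imm=0:12 = 0xf000; little→ 00 f0
line 4 (li): pack op=0x2:4|rd=1:3|imm=201:9 = 0x22c9; little→ c9 22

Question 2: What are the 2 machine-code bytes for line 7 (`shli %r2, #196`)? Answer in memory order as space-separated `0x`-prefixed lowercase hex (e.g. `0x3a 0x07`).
line 7 (shli): pack op=0xd:4|rd=2:3|imm=196:9 = 0xd4c4; little→ c4 d4

0xc4 0xd4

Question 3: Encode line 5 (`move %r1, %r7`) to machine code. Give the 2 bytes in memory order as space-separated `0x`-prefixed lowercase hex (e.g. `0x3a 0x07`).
0xc0 0x73

L5: move op=0x7:4|rd=1:3|rs=7:3|pad=0:6 ⇒ 0x73c0 ⇒ little c0 73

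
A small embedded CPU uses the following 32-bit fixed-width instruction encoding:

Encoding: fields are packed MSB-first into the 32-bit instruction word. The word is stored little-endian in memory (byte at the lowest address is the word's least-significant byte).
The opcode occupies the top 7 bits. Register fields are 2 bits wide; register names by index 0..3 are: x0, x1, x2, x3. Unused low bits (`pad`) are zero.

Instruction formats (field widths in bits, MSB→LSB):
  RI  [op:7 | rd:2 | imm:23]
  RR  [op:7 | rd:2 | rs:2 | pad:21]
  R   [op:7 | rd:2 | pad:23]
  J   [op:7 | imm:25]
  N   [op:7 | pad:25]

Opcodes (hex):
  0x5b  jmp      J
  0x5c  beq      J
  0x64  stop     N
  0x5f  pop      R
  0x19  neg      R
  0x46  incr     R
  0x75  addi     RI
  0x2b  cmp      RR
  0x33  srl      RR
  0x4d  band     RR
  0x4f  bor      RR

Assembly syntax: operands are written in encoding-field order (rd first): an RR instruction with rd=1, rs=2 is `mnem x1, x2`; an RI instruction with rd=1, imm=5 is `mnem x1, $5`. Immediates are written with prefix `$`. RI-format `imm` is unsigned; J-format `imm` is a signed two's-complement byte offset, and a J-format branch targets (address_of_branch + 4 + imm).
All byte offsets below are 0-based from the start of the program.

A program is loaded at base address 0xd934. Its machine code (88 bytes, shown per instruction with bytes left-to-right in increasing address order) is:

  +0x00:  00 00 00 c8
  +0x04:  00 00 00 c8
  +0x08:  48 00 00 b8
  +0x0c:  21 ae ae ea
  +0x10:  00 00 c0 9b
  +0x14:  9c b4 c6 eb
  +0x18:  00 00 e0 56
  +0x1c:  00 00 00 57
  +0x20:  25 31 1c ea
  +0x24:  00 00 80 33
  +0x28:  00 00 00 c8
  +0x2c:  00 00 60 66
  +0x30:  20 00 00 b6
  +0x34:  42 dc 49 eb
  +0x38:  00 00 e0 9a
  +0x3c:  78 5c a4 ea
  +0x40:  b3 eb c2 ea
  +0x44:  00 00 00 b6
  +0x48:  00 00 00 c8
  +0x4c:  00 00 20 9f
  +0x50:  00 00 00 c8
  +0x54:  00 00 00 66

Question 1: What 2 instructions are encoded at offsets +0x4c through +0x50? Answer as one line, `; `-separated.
bor x2, x1; stop

+0x4c: 00 00 20 9f ⇒ word 0x9f200000 (little)
  op=0x9f200000>>25=0x4f ⇒ bor (RR)
  rd@[24:23]=0x2 ⇒ x2
  rs@[22:21]=0x1 ⇒ x1
+0x50: 00 00 00 c8 ⇒ word 0xc8000000 (little)
  op=0xc8000000>>25=0x64 ⇒ stop (N)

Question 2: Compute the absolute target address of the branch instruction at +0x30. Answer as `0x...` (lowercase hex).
+0x30: 20 00 00 b6 ⇒ word 0xb6000020 (little)
  opcode bits[31:25]=0x5b: jmp/J
  imm@[24:0]=0x20 ⇒ $32
  target = base 0xd934 + off 0x30 + 4 + imm 32 = 0xd988

0xd988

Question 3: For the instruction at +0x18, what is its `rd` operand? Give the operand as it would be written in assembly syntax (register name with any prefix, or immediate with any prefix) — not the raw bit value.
x1

@+18  little-endian(00 00 e0 56) = 0x56e00000
  op=0x56e00000>>25=0x2b ⇒ cmp (RR)
  rd: (w>>23)&0x3=0x1 → x1
  rs: (w>>21)&0x3=0x3 → x3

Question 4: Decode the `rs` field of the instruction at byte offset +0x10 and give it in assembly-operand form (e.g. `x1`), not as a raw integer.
[10] 00 00 c0 9b → 0x9bc00000
  op=0x9bc00000>>25=0x4d ⇒ band (RR)
  [24:23] rd=3 = x3
  [22:21] rs=2 = x2

x2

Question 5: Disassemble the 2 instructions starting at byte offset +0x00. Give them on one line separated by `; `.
[00] 00 00 00 c8 → 0xc8000000
  op=0xc8000000>>25=0x64 ⇒ stop (N)
[04] 00 00 00 c8 → 0xc8000000
  op=0xc8000000>>25=0x64 ⇒ stop (N)

stop; stop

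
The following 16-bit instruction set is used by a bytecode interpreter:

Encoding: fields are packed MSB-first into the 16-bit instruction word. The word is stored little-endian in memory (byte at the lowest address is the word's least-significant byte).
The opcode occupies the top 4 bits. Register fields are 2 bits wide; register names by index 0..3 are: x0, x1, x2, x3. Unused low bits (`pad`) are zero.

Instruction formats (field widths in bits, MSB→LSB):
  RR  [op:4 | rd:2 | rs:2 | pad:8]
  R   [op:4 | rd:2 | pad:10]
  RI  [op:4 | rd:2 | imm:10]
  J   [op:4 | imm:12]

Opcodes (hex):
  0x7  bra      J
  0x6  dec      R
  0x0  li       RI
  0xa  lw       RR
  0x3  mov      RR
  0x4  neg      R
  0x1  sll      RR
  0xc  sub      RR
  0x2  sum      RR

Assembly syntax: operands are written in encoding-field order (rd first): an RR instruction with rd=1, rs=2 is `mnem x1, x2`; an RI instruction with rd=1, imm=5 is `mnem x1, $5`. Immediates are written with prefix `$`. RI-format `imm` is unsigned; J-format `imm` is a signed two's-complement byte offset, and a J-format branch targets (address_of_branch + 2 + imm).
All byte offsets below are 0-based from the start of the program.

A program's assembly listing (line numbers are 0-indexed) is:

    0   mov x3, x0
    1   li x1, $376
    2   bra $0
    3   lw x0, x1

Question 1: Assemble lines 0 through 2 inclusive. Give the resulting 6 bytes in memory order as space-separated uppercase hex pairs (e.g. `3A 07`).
00 3C 78 05 00 70

line 0 (mov): pack op=0x3:4|rd=3:2|rs=0:2|pad=0:8 = 0x3c00; little→ 00 3c
line 1 (li): pack op=0x0:4|rd=1:2|imm=376:10 = 0x0578; little→ 78 05
line 2 (bra): pack op=0x7:4|imm=0:12 = 0x7000; little→ 00 70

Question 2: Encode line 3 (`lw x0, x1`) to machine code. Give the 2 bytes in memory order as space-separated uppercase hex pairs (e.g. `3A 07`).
00 A1

L3: lw op=0xa:4|rd=0:2|rs=1:2|pad=0:8 ⇒ 0xa100 ⇒ little 00 a1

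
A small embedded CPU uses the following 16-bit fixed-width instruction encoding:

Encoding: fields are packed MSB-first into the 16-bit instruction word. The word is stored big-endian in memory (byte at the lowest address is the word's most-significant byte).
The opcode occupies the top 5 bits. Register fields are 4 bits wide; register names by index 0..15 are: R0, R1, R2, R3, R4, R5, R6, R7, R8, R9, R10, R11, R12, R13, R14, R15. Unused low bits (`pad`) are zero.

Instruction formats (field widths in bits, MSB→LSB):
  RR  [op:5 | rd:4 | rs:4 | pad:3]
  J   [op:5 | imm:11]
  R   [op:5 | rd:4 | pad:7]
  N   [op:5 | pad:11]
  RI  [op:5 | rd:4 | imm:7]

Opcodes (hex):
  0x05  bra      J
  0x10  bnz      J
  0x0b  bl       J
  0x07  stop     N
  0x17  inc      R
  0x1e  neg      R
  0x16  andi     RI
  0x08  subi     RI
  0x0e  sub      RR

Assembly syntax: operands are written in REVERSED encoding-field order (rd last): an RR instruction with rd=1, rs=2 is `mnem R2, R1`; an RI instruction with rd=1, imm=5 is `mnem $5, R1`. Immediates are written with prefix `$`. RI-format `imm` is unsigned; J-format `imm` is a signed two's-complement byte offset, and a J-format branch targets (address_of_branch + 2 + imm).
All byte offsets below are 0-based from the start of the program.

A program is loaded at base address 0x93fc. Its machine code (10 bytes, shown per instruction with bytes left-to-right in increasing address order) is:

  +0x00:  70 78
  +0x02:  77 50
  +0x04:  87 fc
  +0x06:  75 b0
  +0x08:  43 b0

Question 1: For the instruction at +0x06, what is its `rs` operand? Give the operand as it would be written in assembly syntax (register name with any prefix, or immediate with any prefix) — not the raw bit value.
+0x06: 75 b0 ⇒ word 0x75b0 (big)
  opcode bits[15:11]=0xe: sub/RR
  rd@[10:7]=0xb ⇒ R11
  rs@[6:3]=0x6 ⇒ R6

R6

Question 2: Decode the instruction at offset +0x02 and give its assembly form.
off 0x02: read 77 50 as big → 0x7750
  opcode bits[15:11]=0xe: sub/RR
  [10:7] rd=14 = R14
  [6:3] rs=10 = R10

sub R10, R14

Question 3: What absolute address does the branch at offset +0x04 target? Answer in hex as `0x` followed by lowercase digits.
off 0x04: read 87 fc as big → 0x87fc
  opcode bits[15:11]=0x10: bnz/J
  [10:0] imm=2044 (s11→-4) = $-4
  target = base 0x93fc + off 0x04 + 2 + imm -4 = 0x93fe

0x93fe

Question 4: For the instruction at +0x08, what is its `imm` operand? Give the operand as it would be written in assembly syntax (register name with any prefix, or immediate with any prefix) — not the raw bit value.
[08] 43 b0 → 0x43b0
  op=0x43b0>>11=0x8 ⇒ subi (RI)
  rd: (w>>7)&0xf=0x7 → R7
  imm: (w>>0)&0x7f=0x30 → $48

$48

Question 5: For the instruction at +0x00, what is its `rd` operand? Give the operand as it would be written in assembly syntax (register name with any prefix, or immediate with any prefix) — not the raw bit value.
+0x00: 70 78 ⇒ word 0x7078 (big)
  op=0x7078>>11=0xe ⇒ sub (RR)
  rd@[10:7]=0x0 ⇒ R0
  rs@[6:3]=0xf ⇒ R15

R0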